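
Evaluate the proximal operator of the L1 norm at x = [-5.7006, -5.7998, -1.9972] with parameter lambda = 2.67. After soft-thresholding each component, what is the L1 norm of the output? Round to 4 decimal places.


Soft-thresholding with lambda = 2.67:
prox(-5.7006) = sign(-5.7006)*max(|-5.7006| - 2.67, 0) = -3.0306
prox(-5.7998) = sign(-5.7998)*max(|-5.7998| - 2.67, 0) = -3.1298
prox(-1.9972) = sign(-1.9972)*max(|-1.9972| - 2.67, 0) = 0.0
prox(x) = [-3.0306, -3.1298, 0.0]
||prox(x)||_1 = 3.0306 + 3.1298 + 0.0 = 6.1604


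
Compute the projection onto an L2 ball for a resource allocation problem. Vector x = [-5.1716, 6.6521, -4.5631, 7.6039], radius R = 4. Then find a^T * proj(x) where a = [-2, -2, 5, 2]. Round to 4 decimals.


Step 1: Compute ||x|| (intermediates to 6 decimals).
||x|| = sqrt((-5.1716)^2 + 6.6521^2 + (-4.5631)^2 + 7.6039^2) = 12.232623
Step 2: Project.
Since ||x|| > R, scale = R/||x|| = 4/12.232623 = 0.326994, proj(x) = scale * x
proj(x) = [-1.691082, 2.175197, -1.492106, 2.48643]
Step 3: Dot product.
a^T * proj(x) = -2*(-1.691082) - 2*2.175197 + 5*(-1.492106) + 2*2.48643 = -3.4559


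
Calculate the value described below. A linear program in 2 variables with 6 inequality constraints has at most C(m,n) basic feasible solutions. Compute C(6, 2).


Each vertex corresponds to some choice of n active constraints out of m, so the number of vertices is at most C(m, n) = m! / (n!(m-n)!).
m = 6, n = 2
Numerator: 6 * 5
Denominator: 2! = 2
C(6, 2) = 15


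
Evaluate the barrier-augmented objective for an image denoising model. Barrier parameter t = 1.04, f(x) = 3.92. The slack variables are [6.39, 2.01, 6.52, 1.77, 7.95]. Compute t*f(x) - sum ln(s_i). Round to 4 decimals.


Step 1: Compute log-barrier.
ln values: [1.8547, 0.6981, 1.8749, 0.571, 2.0732]
phi = -(1.8547 + 0.6981 + 1.8749 + 0.571 + 2.0732) = -7.0719
Step 2: Compute augmented objective.
t*f(x) = 1.04*3.92 = 4.0768
Total = 4.0768 - 7.0719 = -2.9951


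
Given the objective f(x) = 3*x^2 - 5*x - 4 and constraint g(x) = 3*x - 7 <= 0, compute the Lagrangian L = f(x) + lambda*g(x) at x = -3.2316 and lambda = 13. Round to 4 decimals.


Step 1: Evaluate f(x).
f(-3.2316) = 3*(-3.2316)^2 - 5*(-3.2316) - 4 = 43.4877
Step 2: Evaluate g(x).
g(-3.2316) = 3*-3.2316 - 7 = -16.6948
Step 3: Compute Lagrangian.
L = 43.4877 + 13*-16.6948 = -173.5447


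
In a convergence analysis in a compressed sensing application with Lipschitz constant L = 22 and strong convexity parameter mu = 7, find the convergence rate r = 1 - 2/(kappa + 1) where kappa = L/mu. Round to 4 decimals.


Step 1: Compute the condition number.
kappa = L/mu = 22/7 = 3.1429
Step 2: Compute the convergence rate.
r = 1 - 2/(kappa + 1) = 1 - 2*mu/(L + mu) = (L - mu)/(L + mu) = 15/29 = 0.5172


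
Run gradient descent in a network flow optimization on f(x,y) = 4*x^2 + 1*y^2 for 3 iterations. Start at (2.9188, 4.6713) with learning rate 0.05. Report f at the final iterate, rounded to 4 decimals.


Gradient descent on f(x,y) = 4*x^2 + 1*y^2.
Starting point: (2.9188, 4.6713), alpha = 0.05
Step 1: grad_x = 2*4*2.9188 = 23.3504, grad_y = 2*1*4.6713 = 9.3426
  x_1 = 2.9188 - 0.05*23.3504 = 1.7513
  y_1 = 4.6713 - 0.05*9.3426 = 4.2042
Step 2: grad_x = 2*4*1.7513 = 14.0102, grad_y = 2*1*4.2042 = 8.4083
  x_2 = 1.7513 - 0.05*14.0102 = 1.0508
  y_2 = 4.2042 - 0.05*8.4083 = 3.7838
Step 3: grad_x = 2*4*1.0508 = 8.4061, grad_y = 2*1*3.7838 = 7.5675
  x_3 = 1.0508 - 0.05*8.4061 = 0.6305
  y_3 = 3.7838 - 0.05*7.5675 = 3.4054
f(0.6305, 3.4054) = 4*0.6305^2 + 1*3.4054^2 = 13.1865


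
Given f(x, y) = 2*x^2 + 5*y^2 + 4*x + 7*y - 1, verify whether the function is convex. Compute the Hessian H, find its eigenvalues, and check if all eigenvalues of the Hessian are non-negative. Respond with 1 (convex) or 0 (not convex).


The Hessian of f(x,y) = 2*x^2 + 5*y^2 + 4*x + 7*y - 1 is:
H = [[4, 0], [0, 10]]
Trace = 4 + 10 = 14
Determinant = 4*10 - (0)^2 = 40
Discriminant = (14)^2 - 4*40 = 36.0
Eigenvalues: lambda_1 = 4.0, lambda_2 = 10.0
The function is convex.

1


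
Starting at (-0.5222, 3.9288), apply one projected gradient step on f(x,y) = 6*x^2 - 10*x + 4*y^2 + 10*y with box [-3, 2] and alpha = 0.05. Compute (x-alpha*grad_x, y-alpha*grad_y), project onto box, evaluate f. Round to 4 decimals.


Step 1: Compute gradient at (-0.5222, 3.9288).
grad_x = 2*6*-0.5222 - 10 = -16.2664
grad_y = 2*4*3.9288 + 10 = 41.4304
Step 2: Gradient step.
x_raw = -0.5222 - 0.05*-16.2664 = 0.2911
y_raw = 3.9288 - 0.05*41.4304 = 1.8573
Step 3: Project onto [-3, 2].
x_proj = clip(0.2911) = 0.2911
y_proj = clip(1.8573) = 1.8573
Step 4: Evaluate f.
f(0.2911, 1.8573) = 29.9681


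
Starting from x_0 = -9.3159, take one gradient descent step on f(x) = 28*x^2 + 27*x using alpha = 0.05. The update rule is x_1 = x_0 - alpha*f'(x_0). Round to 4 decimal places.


We compute the gradient at x_0 and apply the update.
f'(x) = 56*x + 27
f'(-9.3159) = 56*-9.3159 + 27 = -494.6904
x_1 = -9.3159 - 0.05*-494.6904 = 15.4186


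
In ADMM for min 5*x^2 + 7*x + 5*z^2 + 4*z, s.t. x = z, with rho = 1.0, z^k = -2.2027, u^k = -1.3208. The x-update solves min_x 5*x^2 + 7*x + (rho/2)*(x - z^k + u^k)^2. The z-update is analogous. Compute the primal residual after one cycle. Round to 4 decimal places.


ADMM iteration with rho = 1.0, z^k = -2.2027, u^k = -1.3208
Step 1: x-update.
Minimize 5*x^2 + 7*x + (1.0/2)*(x + 2.2027 - 1.3208)^2
FOC: (2*5 + 1.0)*x = -7 + 1.0*(-2.2027 + 1.3208)
x^{k+1} = -0.7165
Step 2: z-update.
Minimize 5*z^2 + 4*z + (1.0/2)*(-0.7165 - z - 1.3208)^2
FOC: (2*5 + 1.0)*z = -4 + 1.0*(-0.7165 - 1.3208)
z^{k+1} = -0.5488
Step 3: u-update.
u^{k+1} = -1.3208 - 0.7165 + 0.5488 = -1.4885
Step 4: Primal residual = |-0.7165 + 0.5488| = 0.1677


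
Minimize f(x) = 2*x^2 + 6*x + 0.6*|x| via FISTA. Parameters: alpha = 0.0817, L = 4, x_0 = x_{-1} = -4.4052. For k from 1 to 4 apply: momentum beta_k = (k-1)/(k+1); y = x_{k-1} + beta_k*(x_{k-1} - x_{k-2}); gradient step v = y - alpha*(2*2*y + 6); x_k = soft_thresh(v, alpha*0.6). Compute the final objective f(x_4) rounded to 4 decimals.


FISTA on f(x) = 2*x^2 + 6*x + 0.6*|x|
L = 4, alpha = 0.0817
Iteration 1: beta = 0.0, y = -4.4052 + 0.0*(-4.4052 + 4.4052) = -4.4052
  grad(y) = -11.6208, v = y - alpha*grad = -3.4558
  prox(v) = soft_thresh(-3.4558, 0.049) = -3.4068
Iteration 2: beta = 0.3333, y = -3.4068 + 0.3333*(-3.4068 + 4.4052) = -3.0739
  grad(y) = -6.2958, v = y - alpha*grad = -2.5596
  prox(v) = soft_thresh(-2.5596, 0.049) = -2.5106
Iteration 3: beta = 0.5, y = -2.5106 + 0.5*(-2.5106 + 3.4068) = -2.0625
  grad(y) = -2.2498, v = y - alpha*grad = -1.8786
  prox(v) = soft_thresh(-1.8786, 0.049) = -1.8296
Iteration 4: beta = 0.6, y = -1.8296 + 0.6*(-1.8296 + 2.5106) = -1.4211
  grad(y) = 0.3157, v = y - alpha*grad = -1.4469
  prox(v) = soft_thresh(-1.4469, 0.049) = -1.3978
f(x_4) = 2*(-1.3978)^2 + 6*(-1.3978) + 0.6*|-1.3978| = -3.6404


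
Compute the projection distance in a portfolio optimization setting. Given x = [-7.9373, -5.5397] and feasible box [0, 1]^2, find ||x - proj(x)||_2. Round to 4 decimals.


Project each component onto [0, 1].
clip(-7.9373) = 0.0, clip(-5.5397) = 0.0
Projection = [0.0, 0.0]
Squared diffs: [63.0007, 30.6883]
Distance = sqrt(93.689) = 9.6793


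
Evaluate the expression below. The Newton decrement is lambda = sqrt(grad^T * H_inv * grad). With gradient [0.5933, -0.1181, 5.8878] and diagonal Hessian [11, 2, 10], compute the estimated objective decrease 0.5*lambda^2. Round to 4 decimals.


Step 1: H is diagonal, so H^(-1) * g = [0.0539, -0.0591, 0.5888].
Step 2: g^T H^(-1) g = sum_i g_i^2 / H_ii
  = (0.5933)^2/11 + (-0.1181)^2/2 + (5.8878)^2/10
  = 0.032 + 0.007 + 3.4666 = 3.5056
Step 3: Objective decrease = 0.5 * g^T H^(-1) g = 1.7528


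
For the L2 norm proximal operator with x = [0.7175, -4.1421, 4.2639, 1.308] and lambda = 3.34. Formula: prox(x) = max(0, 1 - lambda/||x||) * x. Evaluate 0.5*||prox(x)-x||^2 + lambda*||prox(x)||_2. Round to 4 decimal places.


Step 1: Compute ||x||.
||x|| = 6.1289
Step 2: Compute scaling factor.
scale = max(0, 1 - 3.34/6.1289) = 0.455
Step 3: prox(x) = [0.3265, -1.8848, 1.9403, 0.5952]
||prox(x)|| = 2.7889
Step 4: Proximal objective.
0.5*||prox-x||^2 = 5.5778
lambda*||prox|| = 9.3149
Total = 14.8928


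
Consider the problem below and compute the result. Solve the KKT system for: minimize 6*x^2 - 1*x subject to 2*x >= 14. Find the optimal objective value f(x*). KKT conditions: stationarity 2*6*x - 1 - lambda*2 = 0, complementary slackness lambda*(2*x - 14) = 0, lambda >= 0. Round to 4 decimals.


Step 1: Try lambda = 0 (constraint inactive).
x_unc = 1/(2*6) = 0.0833
Check: 2*0.0833 = 0.1666 < 14 -- violated!
Step 2: Constraint must be active: 2*x = 14
x* = 14/2 = 7.0
lambda = (2*6*7.0 - 1)/2 = 41.5
Step 3: Compute optimal value.
f(x*) = 6*7.0^2 - 1*7.0 = 287.0


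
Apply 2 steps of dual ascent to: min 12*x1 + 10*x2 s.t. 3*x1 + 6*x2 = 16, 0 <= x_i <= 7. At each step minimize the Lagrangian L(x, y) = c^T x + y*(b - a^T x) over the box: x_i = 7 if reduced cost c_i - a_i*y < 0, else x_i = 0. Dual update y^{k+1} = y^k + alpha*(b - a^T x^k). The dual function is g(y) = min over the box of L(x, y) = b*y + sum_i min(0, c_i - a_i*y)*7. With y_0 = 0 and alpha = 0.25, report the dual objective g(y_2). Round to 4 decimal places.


Dual ascent for LP: min 12*x1 + 10*x2, 3*x1 + 6*x2 = 16, 0 <= x_i <= 7
Step 1: y^k = 0.0, reduced costs: (12.0, 10.0)
  x^k = (0.0, 0.0), subgradient = b - a^T x = 16.0
  y^{k+1} = 0.0 + 0.25*16.0 = 4.0
Step 2: y^k = 4.0, reduced costs: (0.0, -14.0)
  x^k = (0.0, 7.0), subgradient = b - a^T x = -26.0
  y^{k+1} = 4.0 + 0.25*-26.0 = -2.5
Dual objective at y_2 = -2.5: reduced costs (19.5, 25.0), box minimizer x = (0.0, 0.0)
g(y_2) = b*y + (c1 - a1*y)*x1 + (c2 - a2*y)*x2 = 16*(-2.5) + 19.5*0.0 + 25.0*0.0 = -40.0 + 0.0 + 0.0 = -40.0


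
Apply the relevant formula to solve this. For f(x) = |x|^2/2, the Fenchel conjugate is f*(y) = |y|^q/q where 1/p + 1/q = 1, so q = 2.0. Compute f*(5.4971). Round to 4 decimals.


The conjugate exponent q satisfies 1/p + 1/q = 1.
p = 2, so q = 2/(2 - 1) = 2.0
|y|^q = 5.4971^2.0 = 30.2181
f*(5.4971) = 30.2181 / 2.0 = 15.1091


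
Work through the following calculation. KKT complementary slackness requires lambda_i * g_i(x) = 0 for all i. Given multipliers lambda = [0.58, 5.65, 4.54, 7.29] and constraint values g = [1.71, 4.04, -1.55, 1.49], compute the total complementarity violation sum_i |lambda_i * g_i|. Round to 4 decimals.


KKT complementary slackness check:
lambda_1 * g_1 = 0.58 * 1.71 = 0.9918
lambda_2 * g_2 = 5.65 * 4.04 = 22.826
lambda_3 * g_3 = 4.54 * -1.55 = -7.037
lambda_4 * g_4 = 7.29 * 1.49 = 10.8621
Total violation = 0.9918 + 22.826 + 7.037 + 10.8621 = 41.7169


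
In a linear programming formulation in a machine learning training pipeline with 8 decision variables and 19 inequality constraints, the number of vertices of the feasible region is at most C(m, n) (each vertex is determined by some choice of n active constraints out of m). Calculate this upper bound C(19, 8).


Each vertex corresponds to some choice of n active constraints out of m, so the number of vertices is at most C(m, n) = m! / (n!(m-n)!).
m = 19, n = 8
Numerator: 19 * 18 * 17 * 16 * 15 * 14 * 13 * 12
Denominator: 8! = 40320
C(19, 8) = 75582


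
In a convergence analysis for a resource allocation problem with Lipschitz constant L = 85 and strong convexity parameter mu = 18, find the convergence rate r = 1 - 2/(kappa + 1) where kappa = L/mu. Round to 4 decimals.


Step 1: Compute the condition number.
kappa = L/mu = 85/18 = 4.7222
Step 2: Compute the convergence rate.
r = 1 - 2/(kappa + 1) = 1 - 2*mu/(L + mu) = (L - mu)/(L + mu) = 67/103 = 0.6505


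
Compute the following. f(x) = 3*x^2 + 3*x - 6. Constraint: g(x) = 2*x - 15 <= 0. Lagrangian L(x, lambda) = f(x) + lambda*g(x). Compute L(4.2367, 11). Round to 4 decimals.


Step 1: Evaluate f(x).
f(4.2367) = 3*4.2367^2 + 3*4.2367 - 6 = 60.559
Step 2: Evaluate g(x).
g(4.2367) = 2*4.2367 - 15 = -6.5266
Step 3: Compute Lagrangian.
L = 60.559 + 11*-6.5266 = -11.2336


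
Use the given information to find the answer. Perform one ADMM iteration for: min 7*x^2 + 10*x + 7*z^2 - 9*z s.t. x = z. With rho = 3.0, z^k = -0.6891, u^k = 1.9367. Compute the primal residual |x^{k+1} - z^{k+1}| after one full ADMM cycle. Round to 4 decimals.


ADMM iteration with rho = 3.0, z^k = -0.6891, u^k = 1.9367
Step 1: x-update.
Minimize 7*x^2 + 10*x + (3.0/2)*(x + 0.6891 + 1.9367)^2
FOC: (2*7 + 3.0)*x = -10 + 3.0*(-0.6891 - 1.9367)
x^{k+1} = -1.0516
Step 2: z-update.
Minimize 7*z^2 - 9*z + (3.0/2)*(-1.0516 - z + 1.9367)^2
FOC: (2*7 + 3.0)*z = 9 + 3.0*(-1.0516 + 1.9367)
z^{k+1} = 0.6856
Step 3: u-update.
u^{k+1} = 1.9367 - 1.0516 - 0.6856 = 0.1995
Step 4: Primal residual = |-1.0516 - 0.6856| = 1.7372


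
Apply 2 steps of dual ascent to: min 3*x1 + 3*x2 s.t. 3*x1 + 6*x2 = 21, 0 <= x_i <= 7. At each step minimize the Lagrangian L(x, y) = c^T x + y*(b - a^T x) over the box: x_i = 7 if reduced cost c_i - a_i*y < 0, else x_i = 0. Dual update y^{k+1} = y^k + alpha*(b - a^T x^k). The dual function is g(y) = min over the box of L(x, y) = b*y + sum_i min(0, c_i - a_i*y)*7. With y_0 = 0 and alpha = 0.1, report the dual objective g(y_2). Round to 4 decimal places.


Dual ascent for LP: min 3*x1 + 3*x2, 3*x1 + 6*x2 = 21, 0 <= x_i <= 7
Step 1: y^k = 0.0, reduced costs: (3.0, 3.0)
  x^k = (0.0, 0.0), subgradient = b - a^T x = 21.0
  y^{k+1} = 0.0 + 0.1*21.0 = 2.1
Step 2: y^k = 2.1, reduced costs: (-3.3, -9.6)
  x^k = (7.0, 7.0), subgradient = b - a^T x = -42.0
  y^{k+1} = 2.1 + 0.1*-42.0 = -2.1
Dual objective at y_2 = -2.1: reduced costs (9.3, 15.6), box minimizer x = (0.0, 0.0)
g(y_2) = b*y + (c1 - a1*y)*x1 + (c2 - a2*y)*x2 = 21*(-2.1) + 9.3*0.0 + 15.6*0.0 = -44.1 + 0.0 + 0.0 = -44.1


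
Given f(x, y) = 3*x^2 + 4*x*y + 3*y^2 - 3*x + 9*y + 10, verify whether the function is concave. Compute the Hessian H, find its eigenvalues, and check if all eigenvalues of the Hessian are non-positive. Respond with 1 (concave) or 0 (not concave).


The Hessian of f(x,y) = 3*x^2 + 4*x*y + 3*y^2 - 3*x + 9*y + 10 is:
H = [[6, 4], [4, 6]]
Trace = 6 + 6 = 12
Determinant = 6*6 - (4)^2 = 20
Discriminant = (12)^2 - 4*20 = 64.0
Eigenvalues: lambda_1 = 2.0, lambda_2 = 10.0
The function is not concave.

0


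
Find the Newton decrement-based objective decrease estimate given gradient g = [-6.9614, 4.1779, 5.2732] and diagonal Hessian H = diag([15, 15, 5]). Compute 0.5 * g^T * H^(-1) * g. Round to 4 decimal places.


Step 1: H is diagonal, so H^(-1) * g = [-0.4641, 0.2785, 1.0546].
Step 2: g^T H^(-1) g = sum_i g_i^2 / H_ii
  = (-6.9614)^2/15 + (4.1779)^2/15 + (5.2732)^2/5
  = 3.2307 + 1.1637 + 5.5613 = 9.9557
Step 3: Objective decrease = 0.5 * g^T H^(-1) g = 4.9779


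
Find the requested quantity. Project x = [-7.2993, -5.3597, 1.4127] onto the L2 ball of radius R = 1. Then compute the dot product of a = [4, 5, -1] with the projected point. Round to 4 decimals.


Step 1: Compute ||x|| (intermediates to 6 decimals).
||x|| = sqrt((-7.2993)^2 + (-5.3597)^2 + 1.4127^2) = 9.165254
Step 2: Project.
Since ||x|| > R, scale = R/||x|| = 1/9.165254 = 0.109108, proj(x) = scale * x
proj(x) = [-0.796412, -0.584786, 0.154137]
Step 3: Dot product.
a^T * proj(x) = 4*(-0.796412) + 5*(-0.584786) - 1*0.154137 = -6.2637


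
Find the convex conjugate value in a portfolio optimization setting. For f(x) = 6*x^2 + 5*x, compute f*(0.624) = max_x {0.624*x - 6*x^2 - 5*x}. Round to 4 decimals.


f*(y) = sup_x {y*x - a*x^2 - b*x} = sup_x {(y-b)*x - a*x^2}
FOC: (y - b) - 2a*x = 0 => x* = (y - b)/(2a)
x* = (0.624 - 5)/(2*6) = -0.3647
f*(0.624) = (y-b)^2/(4a) = (0.624 - 5)^2/(4*6)
= 19.1494/24 = 0.7979


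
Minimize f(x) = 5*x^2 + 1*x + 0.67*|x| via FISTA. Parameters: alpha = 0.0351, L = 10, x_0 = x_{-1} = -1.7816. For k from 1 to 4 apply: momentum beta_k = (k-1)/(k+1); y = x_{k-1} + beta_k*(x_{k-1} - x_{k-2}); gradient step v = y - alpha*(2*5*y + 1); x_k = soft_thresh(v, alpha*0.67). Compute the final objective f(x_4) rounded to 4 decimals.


FISTA on f(x) = 5*x^2 + 1*x + 0.67*|x|
L = 10, alpha = 0.0351
Iteration 1: beta = 0.0, y = -1.7816 + 0.0*(-1.7816 + 1.7816) = -1.7816
  grad(y) = -16.816, v = y - alpha*grad = -1.1914
  prox(v) = soft_thresh(-1.1914, 0.0235) = -1.1678
Iteration 2: beta = 0.3333, y = -1.1678 + 0.3333*(-1.1678 + 1.7816) = -0.9633
  grad(y) = -8.6326, v = y - alpha*grad = -0.6603
  prox(v) = soft_thresh(-0.6603, 0.0235) = -0.6367
Iteration 3: beta = 0.5, y = -0.6367 + 0.5*(-0.6367 + 1.1678) = -0.3712
  grad(y) = -2.7118, v = y - alpha*grad = -0.276
  prox(v) = soft_thresh(-0.276, 0.0235) = -0.2525
Iteration 4: beta = 0.6, y = -0.2525 + 0.6*(-0.2525 + 0.6367) = -0.0219
  grad(y) = 0.7807, v = y - alpha*grad = -0.0493
  prox(v) = soft_thresh(-0.0493, 0.0235) = -0.0258
f(x_4) = 5*(-0.0258)^2 + 1*(-0.0258) + 0.67*|-0.0258| = -0.0052


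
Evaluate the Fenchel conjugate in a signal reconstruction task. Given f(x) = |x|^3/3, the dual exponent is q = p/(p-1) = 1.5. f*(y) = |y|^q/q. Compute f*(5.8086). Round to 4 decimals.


The conjugate exponent q satisfies 1/p + 1/q = 1.
p = 3, so q = 3/(3 - 1) = 1.5
|y|^q = 5.8086^1.5 = 13.9993
f*(5.8086) = 13.9993 / 1.5 = 9.3329


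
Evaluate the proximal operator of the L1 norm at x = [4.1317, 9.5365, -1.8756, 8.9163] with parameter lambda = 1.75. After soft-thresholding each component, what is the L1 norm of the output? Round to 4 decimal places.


Soft-thresholding with lambda = 1.75:
prox(4.1317) = sign(4.1317)*max(|4.1317| - 1.75, 0) = 2.3817
prox(9.5365) = sign(9.5365)*max(|9.5365| - 1.75, 0) = 7.7865
prox(-1.8756) = sign(-1.8756)*max(|-1.8756| - 1.75, 0) = -0.1256
prox(8.9163) = sign(8.9163)*max(|8.9163| - 1.75, 0) = 7.1663
prox(x) = [2.3817, 7.7865, -0.1256, 7.1663]
||prox(x)||_1 = 2.3817 + 7.7865 + 0.1256 + 7.1663 = 17.4601


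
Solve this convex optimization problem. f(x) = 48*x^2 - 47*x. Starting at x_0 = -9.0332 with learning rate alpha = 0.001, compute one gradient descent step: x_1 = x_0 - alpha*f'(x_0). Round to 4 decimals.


We compute the gradient at x_0 and apply the update.
f'(x) = 96*x - 47
f'(-9.0332) = 96*-9.0332 - 47 = -914.1872
x_1 = -9.0332 - 0.001*-914.1872 = -8.119


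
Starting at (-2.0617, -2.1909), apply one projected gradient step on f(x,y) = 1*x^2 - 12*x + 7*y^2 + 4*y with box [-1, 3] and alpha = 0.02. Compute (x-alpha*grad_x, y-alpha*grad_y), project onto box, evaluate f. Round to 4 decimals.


Step 1: Compute gradient at (-2.0617, -2.1909).
grad_x = 2*1*-2.0617 - 12 = -16.1234
grad_y = 2*7*-2.1909 + 4 = -26.6726
Step 2: Gradient step.
x_raw = -2.0617 - 0.02*-16.1234 = -1.7392
y_raw = -2.1909 - 0.02*-26.6726 = -1.6574
Step 3: Project onto [-1, 3].
x_proj = clip(-1.7392) = -1.0
y_proj = clip(-1.6574) = -1.0
Step 4: Evaluate f.
f(-1.0, -1.0) = 16.0


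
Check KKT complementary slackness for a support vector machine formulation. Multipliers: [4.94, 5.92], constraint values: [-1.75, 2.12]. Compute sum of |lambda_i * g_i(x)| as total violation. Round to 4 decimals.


KKT complementary slackness check:
lambda_1 * g_1 = 4.94 * -1.75 = -8.645
lambda_2 * g_2 = 5.92 * 2.12 = 12.5504
Total violation = 8.645 + 12.5504 = 21.1954


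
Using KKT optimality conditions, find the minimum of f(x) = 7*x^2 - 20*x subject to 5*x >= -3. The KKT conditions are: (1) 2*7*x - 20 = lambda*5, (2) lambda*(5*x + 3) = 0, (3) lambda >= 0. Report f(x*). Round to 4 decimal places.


Step 1: Try lambda = 0 (constraint inactive).
Stationarity: 2*7*x - 20 = 0
x* = 20/(2*7) = 10/7 = 1.4286 (rounded; the exact value 10/7 is used below)
Check constraint: 5*1.4286 = 7.143 >= -3 -- satisfied.
Step 2: Compute optimal value.
f(x*) = 7*(10/7)^2 - 20*(10/7) = -14.2857


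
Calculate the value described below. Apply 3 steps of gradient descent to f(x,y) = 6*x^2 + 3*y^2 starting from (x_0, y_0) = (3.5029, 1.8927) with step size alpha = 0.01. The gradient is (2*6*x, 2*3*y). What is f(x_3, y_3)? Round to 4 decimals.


Gradient descent on f(x,y) = 6*x^2 + 3*y^2.
Starting point: (3.5029, 1.8927), alpha = 0.01
Step 1: grad_x = 2*6*3.5029 = 42.0348, grad_y = 2*3*1.8927 = 11.3562
  x_1 = 3.5029 - 0.01*42.0348 = 3.0826
  y_1 = 1.8927 - 0.01*11.3562 = 1.7791
Step 2: grad_x = 2*6*3.0826 = 36.9906, grad_y = 2*3*1.7791 = 10.6748
  x_2 = 3.0826 - 0.01*36.9906 = 2.7126
  y_2 = 1.7791 - 0.01*10.6748 = 1.6724
Step 3: grad_x = 2*6*2.7126 = 32.5517, grad_y = 2*3*1.6724 = 10.0343
  x_3 = 2.7126 - 0.01*32.5517 = 2.3871
  y_3 = 1.6724 - 0.01*10.0343 = 1.572
f(2.3871, 1.572) = 6*2.3871^2 + 3*1.572^2 = 41.6043


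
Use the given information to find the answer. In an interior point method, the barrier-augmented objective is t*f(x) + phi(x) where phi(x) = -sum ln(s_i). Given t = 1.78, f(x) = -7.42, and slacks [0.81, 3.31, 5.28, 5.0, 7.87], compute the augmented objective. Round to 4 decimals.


Step 1: Compute log-barrier.
ln values: [-0.2107, 1.1969, 1.6639, 1.6094, 2.0631]
phi = -(-0.2107 + 1.1969 + 1.6639 + 1.6094 + 2.0631) = -6.3226
Step 2: Compute augmented objective.
t*f(x) = 1.78*-7.42 = -13.2076
Total = -13.2076 - 6.3226 = -19.5302


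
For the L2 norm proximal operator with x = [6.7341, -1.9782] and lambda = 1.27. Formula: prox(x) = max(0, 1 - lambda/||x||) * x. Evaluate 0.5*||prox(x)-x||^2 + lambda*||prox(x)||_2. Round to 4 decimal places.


Step 1: Compute ||x||.
||x|| = 7.0186
Step 2: Compute scaling factor.
scale = max(0, 1 - 1.27/7.0186) = 0.8191
Step 3: prox(x) = [5.5156, -1.6203]
||prox(x)|| = 5.7486
Step 4: Proximal objective.
0.5*||prox-x||^2 = 0.8065
lambda*||prox|| = 7.3007
Total = 8.1072


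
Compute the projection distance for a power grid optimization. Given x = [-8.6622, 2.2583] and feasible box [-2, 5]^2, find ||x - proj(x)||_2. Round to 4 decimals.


Project each component onto [-2, 5].
clip(-8.6622) = -2.0, clip(2.2583) = 2.2583
Projection = [-2.0, 2.2583]
Squared diffs: [44.3849, 0.0]
Distance = sqrt(44.3849) = 6.6622


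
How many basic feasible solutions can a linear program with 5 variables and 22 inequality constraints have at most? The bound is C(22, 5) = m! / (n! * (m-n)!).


Each vertex corresponds to some choice of n active constraints out of m, so the number of vertices is at most C(m, n) = m! / (n!(m-n)!).
m = 22, n = 5
Numerator: 22 * 21 * 20 * 19 * 18
Denominator: 5! = 120
C(22, 5) = 26334


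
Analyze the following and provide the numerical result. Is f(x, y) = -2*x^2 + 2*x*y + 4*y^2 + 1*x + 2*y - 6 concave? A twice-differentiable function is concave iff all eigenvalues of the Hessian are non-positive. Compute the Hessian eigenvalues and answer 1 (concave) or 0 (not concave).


The Hessian of f(x,y) = -2*x^2 + 2*x*y + 4*y^2 + 1*x + 2*y - 6 is:
H = [[-4, 2], [2, 8]]
Trace = -4 + 8 = 4
Determinant = -4*8 - (2)^2 = -36
Discriminant = (4)^2 - 4*-36 = 160.0
Eigenvalues: lambda_1 = -4.3246, lambda_2 = 8.3246
The function is not concave.

0


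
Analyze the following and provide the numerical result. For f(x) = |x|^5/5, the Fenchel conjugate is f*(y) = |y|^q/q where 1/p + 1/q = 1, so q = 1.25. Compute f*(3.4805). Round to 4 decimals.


The conjugate exponent q satisfies 1/p + 1/q = 1.
p = 5, so q = 5/(5 - 1) = 1.25
|y|^q = 3.4805^1.25 = 4.7539
f*(3.4805) = 4.7539 / 1.25 = 3.8031


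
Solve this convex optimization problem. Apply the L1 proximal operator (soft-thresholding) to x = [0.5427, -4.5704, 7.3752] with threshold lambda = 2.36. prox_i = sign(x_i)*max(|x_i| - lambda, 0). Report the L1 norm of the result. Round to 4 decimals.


Soft-thresholding with lambda = 2.36:
prox(0.5427) = sign(0.5427)*max(|0.5427| - 2.36, 0) = 0.0
prox(-4.5704) = sign(-4.5704)*max(|-4.5704| - 2.36, 0) = -2.2104
prox(7.3752) = sign(7.3752)*max(|7.3752| - 2.36, 0) = 5.0152
prox(x) = [0.0, -2.2104, 5.0152]
||prox(x)||_1 = 0.0 + 2.2104 + 5.0152 = 7.2256


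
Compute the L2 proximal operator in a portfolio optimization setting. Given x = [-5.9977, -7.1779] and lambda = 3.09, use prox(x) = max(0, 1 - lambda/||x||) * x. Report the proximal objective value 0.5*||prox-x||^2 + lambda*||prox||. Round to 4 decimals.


Step 1: Compute ||x||.
||x|| = 9.3539
Step 2: Compute scaling factor.
scale = max(0, 1 - 3.09/9.3539) = 0.6697
Step 3: prox(x) = [-4.0164, -4.8067]
||prox(x)|| = 6.2639
Step 4: Proximal objective.
0.5*||prox-x||^2 = 4.7741
lambda*||prox|| = 19.3555
Total = 24.1294


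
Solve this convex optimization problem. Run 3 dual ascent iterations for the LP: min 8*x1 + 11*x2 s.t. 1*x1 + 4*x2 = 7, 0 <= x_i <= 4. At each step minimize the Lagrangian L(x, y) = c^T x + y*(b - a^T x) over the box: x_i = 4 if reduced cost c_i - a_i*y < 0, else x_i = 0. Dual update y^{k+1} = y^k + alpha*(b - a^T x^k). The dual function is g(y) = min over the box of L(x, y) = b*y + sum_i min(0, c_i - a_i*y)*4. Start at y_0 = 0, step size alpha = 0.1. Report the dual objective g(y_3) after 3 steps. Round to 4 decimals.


Dual ascent for LP: min 8*x1 + 11*x2, 1*x1 + 4*x2 = 7, 0 <= x_i <= 4
Step 1: y^k = 0.0, reduced costs: (8.0, 11.0)
  x^k = (0.0, 0.0), subgradient = b - a^T x = 7.0
  y^{k+1} = 0.0 + 0.1*7.0 = 0.7
Step 2: y^k = 0.7, reduced costs: (7.3, 8.2)
  x^k = (0.0, 0.0), subgradient = b - a^T x = 7.0
  y^{k+1} = 0.7 + 0.1*7.0 = 1.4
Step 3: y^k = 1.4, reduced costs: (6.6, 5.4)
  x^k = (0.0, 0.0), subgradient = b - a^T x = 7.0
  y^{k+1} = 1.4 + 0.1*7.0 = 2.1
Dual objective at y_3 = 2.1: reduced costs (5.9, 2.6), box minimizer x = (0.0, 0.0)
g(y_3) = b*y + (c1 - a1*y)*x1 + (c2 - a2*y)*x2 = 7*2.1 + 5.9*0.0 + 2.6*0.0 = 14.7 + 0.0 + 0.0 = 14.7


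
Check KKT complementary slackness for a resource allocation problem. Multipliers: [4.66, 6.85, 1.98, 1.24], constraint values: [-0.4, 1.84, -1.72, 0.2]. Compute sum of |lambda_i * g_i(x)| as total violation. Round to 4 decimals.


KKT complementary slackness check:
lambda_1 * g_1 = 4.66 * -0.4 = -1.864
lambda_2 * g_2 = 6.85 * 1.84 = 12.604
lambda_3 * g_3 = 1.98 * -1.72 = -3.4056
lambda_4 * g_4 = 1.24 * 0.2 = 0.248
Total violation = 1.864 + 12.604 + 3.4056 + 0.248 = 18.1216


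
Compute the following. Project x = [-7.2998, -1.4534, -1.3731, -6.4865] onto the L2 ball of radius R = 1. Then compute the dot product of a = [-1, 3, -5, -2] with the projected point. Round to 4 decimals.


Step 1: Compute ||x|| (intermediates to 6 decimals).
||x|| = sqrt((-7.2998)^2 + (-1.4534)^2 + (-1.3731)^2 + (-6.4865)^2) = 9.967925
Step 2: Project.
Since ||x|| > R, scale = R/||x|| = 1/9.967925 = 0.100322, proj(x) = scale * x
proj(x) = [-0.732331, -0.145808, -0.137752, -0.650739]
Step 3: Dot product.
a^T * proj(x) = -1*(-0.732331) + 3*(-0.145808) - 5*(-0.137752) - 2*(-0.650739) = 2.2851


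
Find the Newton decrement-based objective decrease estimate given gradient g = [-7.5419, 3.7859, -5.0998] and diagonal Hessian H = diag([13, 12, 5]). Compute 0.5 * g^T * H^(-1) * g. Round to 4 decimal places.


Step 1: H is diagonal, so H^(-1) * g = [-0.5801, 0.3155, -1.02].
Step 2: g^T H^(-1) g = sum_i g_i^2 / H_ii
  = (-7.5419)^2/13 + (3.7859)^2/12 + (-5.0998)^2/5
  = 4.3754 + 1.1944 + 5.2016 = 10.7714
Step 3: Objective decrease = 0.5 * g^T H^(-1) g = 5.3857


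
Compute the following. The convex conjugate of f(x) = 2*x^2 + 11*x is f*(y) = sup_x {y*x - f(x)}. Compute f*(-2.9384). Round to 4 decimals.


f*(y) = sup_x {y*x - a*x^2 - b*x} = sup_x {(y-b)*x - a*x^2}
FOC: (y - b) - 2a*x = 0 => x* = (y - b)/(2a)
x* = (-2.9384 - 11)/(2*2) = -3.4846
f*(-2.9384) = (y-b)^2/(4a) = (-2.9384 - 11)^2/(4*2)
= 194.279/8 = 24.2849


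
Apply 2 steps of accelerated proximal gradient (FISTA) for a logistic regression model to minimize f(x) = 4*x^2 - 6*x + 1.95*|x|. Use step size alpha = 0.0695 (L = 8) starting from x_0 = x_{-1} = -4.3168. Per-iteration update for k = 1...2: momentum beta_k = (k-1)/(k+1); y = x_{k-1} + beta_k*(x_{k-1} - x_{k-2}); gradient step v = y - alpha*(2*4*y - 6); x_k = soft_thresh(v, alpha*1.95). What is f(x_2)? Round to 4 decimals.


FISTA on f(x) = 4*x^2 - 6*x + 1.95*|x|
L = 8, alpha = 0.0695
Iteration 1: beta = 0.0, y = -4.3168 + 0.0*(-4.3168 + 4.3168) = -4.3168
  grad(y) = -40.5344, v = y - alpha*grad = -1.4997
  prox(v) = soft_thresh(-1.4997, 0.1355) = -1.3641
Iteration 2: beta = 0.3333, y = -1.3641 + 0.3333*(-1.3641 + 4.3168) = -0.3799
  grad(y) = -9.0393, v = y - alpha*grad = 0.2483
  prox(v) = soft_thresh(0.2483, 0.1355) = 0.1128
f(x_2) = 4*0.1128^2 - 6*0.1128 + 1.95*|0.1128| = -0.4059


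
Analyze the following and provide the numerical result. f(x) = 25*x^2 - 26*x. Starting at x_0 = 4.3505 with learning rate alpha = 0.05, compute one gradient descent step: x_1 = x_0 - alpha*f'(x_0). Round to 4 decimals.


We compute the gradient at x_0 and apply the update.
f'(x) = 50*x - 26
f'(4.3505) = 50*4.3505 - 26 = 191.525
x_1 = 4.3505 - 0.05*191.525 = -5.2258


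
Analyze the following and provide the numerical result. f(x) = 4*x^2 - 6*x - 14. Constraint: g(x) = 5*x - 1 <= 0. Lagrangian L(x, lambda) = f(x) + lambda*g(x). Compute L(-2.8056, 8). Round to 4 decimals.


Step 1: Evaluate f(x).
f(-2.8056) = 4*(-2.8056)^2 - 6*(-2.8056) - 14 = 34.3192
Step 2: Evaluate g(x).
g(-2.8056) = 5*-2.8056 - 1 = -15.028
Step 3: Compute Lagrangian.
L = 34.3192 + 8*-15.028 = -85.9048


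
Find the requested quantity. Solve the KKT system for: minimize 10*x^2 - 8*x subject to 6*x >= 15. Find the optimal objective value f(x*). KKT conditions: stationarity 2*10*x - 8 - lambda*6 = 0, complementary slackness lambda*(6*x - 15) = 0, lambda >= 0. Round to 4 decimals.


Step 1: Try lambda = 0 (constraint inactive).
x_unc = 8/(2*10) = 0.4
Check: 6*0.4 = 2.4 < 15 -- violated!
Step 2: Constraint must be active: 6*x = 15
x* = 15/6 = 2.5
lambda = (2*10*2.5 - 8)/6 = 7.0
Step 3: Compute optimal value.
f(x*) = 10*2.5^2 - 8*2.5 = 42.5


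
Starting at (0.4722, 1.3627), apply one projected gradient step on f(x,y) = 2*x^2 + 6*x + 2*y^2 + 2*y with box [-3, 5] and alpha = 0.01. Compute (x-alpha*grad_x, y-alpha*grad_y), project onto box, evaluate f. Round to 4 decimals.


Step 1: Compute gradient at (0.4722, 1.3627).
grad_x = 2*2*0.4722 + 6 = 7.8888
grad_y = 2*2*1.3627 + 2 = 7.4508
Step 2: Gradient step.
x_raw = 0.4722 - 0.01*7.8888 = 0.3933
y_raw = 1.3627 - 0.01*7.4508 = 1.2882
Step 3: Project onto [-3, 5].
x_proj = clip(0.3933) = 0.3933
y_proj = clip(1.2882) = 1.2882
Step 4: Evaluate f.
f(0.3933, 1.2882) = 8.5645


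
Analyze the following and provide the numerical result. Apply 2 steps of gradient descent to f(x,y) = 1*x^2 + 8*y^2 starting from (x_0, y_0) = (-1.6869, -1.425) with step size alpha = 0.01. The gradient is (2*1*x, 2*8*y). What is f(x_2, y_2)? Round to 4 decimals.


Gradient descent on f(x,y) = 1*x^2 + 8*y^2.
Starting point: (-1.6869, -1.425), alpha = 0.01
Step 1: grad_x = 2*1*-1.6869 = -3.3738, grad_y = 2*8*-1.425 = -22.8
  x_1 = -1.6869 - 0.01*-3.3738 = -1.6532
  y_1 = -1.425 - 0.01*-22.8 = -1.197
Step 2: grad_x = 2*1*-1.6532 = -3.3063, grad_y = 2*8*-1.197 = -19.152
  x_2 = -1.6532 - 0.01*-3.3063 = -1.6201
  y_2 = -1.197 - 0.01*-19.152 = -1.0055
f(-1.6201, -1.0055) = 1*(-1.6201)^2 + 8*(-1.0055)^2 = 10.7126


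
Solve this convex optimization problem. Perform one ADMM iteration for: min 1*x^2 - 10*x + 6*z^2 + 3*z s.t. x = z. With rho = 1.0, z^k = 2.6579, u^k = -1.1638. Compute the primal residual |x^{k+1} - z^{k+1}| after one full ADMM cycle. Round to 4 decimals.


ADMM iteration with rho = 1.0, z^k = 2.6579, u^k = -1.1638
Step 1: x-update.
Minimize 1*x^2 - 10*x + (1.0/2)*(x - 2.6579 - 1.1638)^2
FOC: (2*1 + 1.0)*x = 10 + 1.0*(2.6579 + 1.1638)
x^{k+1} = 4.6072
Step 2: z-update.
Minimize 6*z^2 + 3*z + (1.0/2)*(4.6072 - z - 1.1638)^2
FOC: (2*6 + 1.0)*z = -3 + 1.0*(4.6072 - 1.1638)
z^{k+1} = 0.0341
Step 3: u-update.
u^{k+1} = -1.1638 + 4.6072 - 0.0341 = 3.4093
Step 4: Primal residual = |4.6072 - 0.0341| = 4.5731


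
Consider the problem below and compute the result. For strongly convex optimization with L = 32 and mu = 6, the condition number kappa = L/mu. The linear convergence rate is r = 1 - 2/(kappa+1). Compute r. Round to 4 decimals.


Step 1: Compute the condition number.
kappa = L/mu = 32/6 = 5.3333
Step 2: Compute the convergence rate.
r = 1 - 2/(kappa + 1) = 1 - 2*mu/(L + mu) = (L - mu)/(L + mu) = 26/38 = 0.6842


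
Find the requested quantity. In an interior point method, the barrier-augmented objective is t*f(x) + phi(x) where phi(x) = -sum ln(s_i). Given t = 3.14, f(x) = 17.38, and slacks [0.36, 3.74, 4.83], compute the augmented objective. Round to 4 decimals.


Step 1: Compute log-barrier.
ln values: [-1.0217, 1.3191, 1.5748]
phi = -(-1.0217 + 1.3191 + 1.5748) = -1.8723
Step 2: Compute augmented objective.
t*f(x) = 3.14*17.38 = 54.5732
Total = 54.5732 - 1.8723 = 52.7009


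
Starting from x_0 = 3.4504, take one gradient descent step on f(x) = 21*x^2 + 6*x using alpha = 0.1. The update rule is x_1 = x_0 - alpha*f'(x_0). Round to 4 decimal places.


We compute the gradient at x_0 and apply the update.
f'(x) = 42*x + 6
f'(3.4504) = 42*3.4504 + 6 = 150.9168
x_1 = 3.4504 - 0.1*150.9168 = -11.6413


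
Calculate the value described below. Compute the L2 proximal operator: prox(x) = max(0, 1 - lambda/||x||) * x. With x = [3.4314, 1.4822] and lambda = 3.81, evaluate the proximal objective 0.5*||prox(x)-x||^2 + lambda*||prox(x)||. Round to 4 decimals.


Step 1: Compute ||x||.
||x|| = 3.7378
Step 2: Compute scaling factor.
scale = max(0, 1 - 3.81/3.7378) = 0.0
Step 3: prox(x) = [0.0, 0.0]
||prox(x)|| = 0.0
Step 4: Proximal objective.
0.5*||prox-x||^2 = 6.9857
lambda*||prox|| = 0.0
Total = 6.9857


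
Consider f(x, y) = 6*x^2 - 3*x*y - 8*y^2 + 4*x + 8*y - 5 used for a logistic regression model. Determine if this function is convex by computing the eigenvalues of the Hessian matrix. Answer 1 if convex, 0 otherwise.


The Hessian of f(x,y) = 6*x^2 - 3*x*y - 8*y^2 + 4*x + 8*y - 5 is:
H = [[12, -3], [-3, -16]]
Trace = 12 - 16 = -4
Determinant = 12*-16 - (-3)^2 = -201
Discriminant = (-4)^2 - 4*-201 = 820.0
Eigenvalues: lambda_1 = -16.3178, lambda_2 = 12.3178
The function is not convex.

0


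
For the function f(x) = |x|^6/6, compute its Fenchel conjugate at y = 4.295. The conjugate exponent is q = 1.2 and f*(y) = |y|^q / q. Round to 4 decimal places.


The conjugate exponent q satisfies 1/p + 1/q = 1.
p = 6, so q = 6/(6 - 1) = 1.2
|y|^q = 4.295^1.2 = 5.7485
f*(4.295) = 5.7485 / 1.2 = 4.7904


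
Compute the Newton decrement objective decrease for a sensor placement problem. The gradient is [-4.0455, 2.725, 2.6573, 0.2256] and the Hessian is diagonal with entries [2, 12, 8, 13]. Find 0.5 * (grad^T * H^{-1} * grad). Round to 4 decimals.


Step 1: H is diagonal, so H^(-1) * g = [-2.0228, 0.2271, 0.3322, 0.0174].
Step 2: g^T H^(-1) g = sum_i g_i^2 / H_ii
  = (-4.0455)^2/2 + (2.725)^2/12 + (2.6573)^2/8 + (0.2256)^2/13
  = 8.183 + 0.6188 + 0.8827 + 0.0039 = 9.6884
Step 3: Objective decrease = 0.5 * g^T H^(-1) g = 4.8442


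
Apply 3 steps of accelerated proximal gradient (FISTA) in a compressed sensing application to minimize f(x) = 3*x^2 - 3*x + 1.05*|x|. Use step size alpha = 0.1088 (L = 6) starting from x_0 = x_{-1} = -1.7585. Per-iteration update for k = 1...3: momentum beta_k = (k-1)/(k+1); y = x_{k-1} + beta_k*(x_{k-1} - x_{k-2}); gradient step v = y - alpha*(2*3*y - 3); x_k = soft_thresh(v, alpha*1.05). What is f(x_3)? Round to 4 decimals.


FISTA on f(x) = 3*x^2 - 3*x + 1.05*|x|
L = 6, alpha = 0.1088
Iteration 1: beta = 0.0, y = -1.7585 + 0.0*(-1.7585 + 1.7585) = -1.7585
  grad(y) = -13.551, v = y - alpha*grad = -0.2842
  prox(v) = soft_thresh(-0.2842, 0.1142) = -0.1699
Iteration 2: beta = 0.3333, y = -0.1699 + 0.3333*(-0.1699 + 1.7585) = 0.3596
  grad(y) = -0.8423, v = y - alpha*grad = 0.4513
  prox(v) = soft_thresh(0.4513, 0.1142) = 0.337
Iteration 3: beta = 0.5, y = 0.337 + 0.5*(0.337 + 0.1699) = 0.5905
  grad(y) = 0.5429, v = y - alpha*grad = 0.5314
  prox(v) = soft_thresh(0.5314, 0.1142) = 0.4172
f(x_3) = 3*0.4172^2 - 3*0.4172 + 1.05*|0.4172| = -0.2914


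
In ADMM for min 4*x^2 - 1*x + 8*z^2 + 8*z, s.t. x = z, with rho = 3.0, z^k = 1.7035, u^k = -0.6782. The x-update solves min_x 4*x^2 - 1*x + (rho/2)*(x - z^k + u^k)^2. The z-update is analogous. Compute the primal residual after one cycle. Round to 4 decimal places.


ADMM iteration with rho = 3.0, z^k = 1.7035, u^k = -0.6782
Step 1: x-update.
Minimize 4*x^2 - 1*x + (3.0/2)*(x - 1.7035 - 0.6782)^2
FOC: (2*4 + 3.0)*x = 1 + 3.0*(1.7035 + 0.6782)
x^{k+1} = 0.7405
Step 2: z-update.
Minimize 8*z^2 + 8*z + (3.0/2)*(0.7405 - z - 0.6782)^2
FOC: (2*8 + 3.0)*z = -8 + 3.0*(0.7405 - 0.6782)
z^{k+1} = -0.4112
Step 3: u-update.
u^{k+1} = -0.6782 + 0.7405 + 0.4112 = 0.4735
Step 4: Primal residual = |0.7405 + 0.4112| = 1.1517


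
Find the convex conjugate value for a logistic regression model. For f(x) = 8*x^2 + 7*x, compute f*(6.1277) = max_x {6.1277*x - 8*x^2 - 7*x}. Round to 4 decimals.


f*(y) = sup_x {y*x - a*x^2 - b*x} = sup_x {(y-b)*x - a*x^2}
FOC: (y - b) - 2a*x = 0 => x* = (y - b)/(2a)
x* = (6.1277 - 7)/(2*8) = -0.0545
f*(6.1277) = (y-b)^2/(4a) = (6.1277 - 7)^2/(4*8)
= 0.7609/32 = 0.0238


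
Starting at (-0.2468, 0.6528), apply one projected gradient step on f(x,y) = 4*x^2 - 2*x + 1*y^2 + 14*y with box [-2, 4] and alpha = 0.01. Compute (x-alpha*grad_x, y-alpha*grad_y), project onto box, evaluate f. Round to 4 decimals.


Step 1: Compute gradient at (-0.2468, 0.6528).
grad_x = 2*4*-0.2468 - 2 = -3.9744
grad_y = 2*1*0.6528 + 14 = 15.3056
Step 2: Gradient step.
x_raw = -0.2468 - 0.01*-3.9744 = -0.2071
y_raw = 0.6528 - 0.01*15.3056 = 0.4997
Step 3: Project onto [-2, 4].
x_proj = clip(-0.2071) = -0.2071
y_proj = clip(0.4997) = 0.4997
Step 4: Evaluate f.
f(-0.2071, 0.4997) = 7.8318


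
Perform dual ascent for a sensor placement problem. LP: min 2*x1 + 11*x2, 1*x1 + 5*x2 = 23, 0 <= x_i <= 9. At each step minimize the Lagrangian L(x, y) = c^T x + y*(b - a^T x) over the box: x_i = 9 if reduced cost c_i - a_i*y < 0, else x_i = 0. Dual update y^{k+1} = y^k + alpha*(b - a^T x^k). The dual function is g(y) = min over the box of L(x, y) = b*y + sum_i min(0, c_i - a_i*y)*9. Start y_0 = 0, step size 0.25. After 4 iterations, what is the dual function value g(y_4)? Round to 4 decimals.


Dual ascent for LP: min 2*x1 + 11*x2, 1*x1 + 5*x2 = 23, 0 <= x_i <= 9
Step 1: y^k = 0.0, reduced costs: (2.0, 11.0)
  x^k = (0.0, 0.0), subgradient = b - a^T x = 23.0
  y^{k+1} = 0.0 + 0.25*23.0 = 5.75
Step 2: y^k = 5.75, reduced costs: (-3.75, -17.75)
  x^k = (9.0, 9.0), subgradient = b - a^T x = -31.0
  y^{k+1} = 5.75 + 0.25*-31.0 = -2.0
Step 3: y^k = -2.0, reduced costs: (4.0, 21.0)
  x^k = (0.0, 0.0), subgradient = b - a^T x = 23.0
  y^{k+1} = -2.0 + 0.25*23.0 = 3.75
Step 4: y^k = 3.75, reduced costs: (-1.75, -7.75)
  x^k = (9.0, 9.0), subgradient = b - a^T x = -31.0
  y^{k+1} = 3.75 + 0.25*-31.0 = -4.0
Dual objective at y_4 = -4.0: reduced costs (6.0, 31.0), box minimizer x = (0.0, 0.0)
g(y_4) = b*y + (c1 - a1*y)*x1 + (c2 - a2*y)*x2 = 23*(-4.0) + 6.0*0.0 + 31.0*0.0 = -92.0 + 0.0 + 0.0 = -92.0


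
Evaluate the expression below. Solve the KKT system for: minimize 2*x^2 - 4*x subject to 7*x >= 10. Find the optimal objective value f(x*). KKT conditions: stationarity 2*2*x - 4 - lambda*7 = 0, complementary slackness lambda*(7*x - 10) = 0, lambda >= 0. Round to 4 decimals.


Step 1: Try lambda = 0 (constraint inactive).
x_unc = 4/(2*2) = 1.0
Check: 7*1.0 = 7.0 < 10 -- violated!
Step 2: Constraint must be active: 7*x = 10
x* = 10/7 = 1.4286 (rounded; the exact value 10/7 is used below)
lambda = (2*2*(10/7) - 4)/7 = 0.2449
Step 3: Compute optimal value.
f(x*) = 2*(10/7)^2 - 4*(10/7) = -1.6327


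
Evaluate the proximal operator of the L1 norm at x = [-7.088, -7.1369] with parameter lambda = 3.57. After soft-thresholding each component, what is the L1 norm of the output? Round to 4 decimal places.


Soft-thresholding with lambda = 3.57:
prox(-7.088) = sign(-7.088)*max(|-7.088| - 3.57, 0) = -3.518
prox(-7.1369) = sign(-7.1369)*max(|-7.1369| - 3.57, 0) = -3.5669
prox(x) = [-3.518, -3.5669]
||prox(x)||_1 = 3.518 + 3.5669 = 7.0849


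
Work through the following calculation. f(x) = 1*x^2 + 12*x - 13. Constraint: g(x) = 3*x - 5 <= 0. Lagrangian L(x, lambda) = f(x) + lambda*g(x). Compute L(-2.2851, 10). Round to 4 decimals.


Step 1: Evaluate f(x).
f(-2.2851) = 1*(-2.2851)^2 + 12*(-2.2851) - 13 = -35.1995
Step 2: Evaluate g(x).
g(-2.2851) = 3*-2.2851 - 5 = -11.8553
Step 3: Compute Lagrangian.
L = -35.1995 + 10*-11.8553 = -153.7525
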